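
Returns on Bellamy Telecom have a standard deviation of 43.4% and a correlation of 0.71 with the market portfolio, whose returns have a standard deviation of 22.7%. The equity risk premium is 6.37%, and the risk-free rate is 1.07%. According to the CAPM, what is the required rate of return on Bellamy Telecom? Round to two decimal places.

9.72%

β = ρ × σ_i / σ_m = 0.71 × 43.4% / 22.7% = 1.3574
E(R) = 1.07% + 1.3574 × 6.37% = 9.72%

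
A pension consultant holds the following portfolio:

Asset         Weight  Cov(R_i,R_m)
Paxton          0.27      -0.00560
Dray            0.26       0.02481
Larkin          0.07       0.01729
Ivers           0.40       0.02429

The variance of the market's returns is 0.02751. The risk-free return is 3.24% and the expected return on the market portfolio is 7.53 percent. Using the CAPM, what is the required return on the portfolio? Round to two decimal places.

β_Paxton = -0.00560 / 0.02751 = -0.2036
β_Dray = 0.02481 / 0.02751 = 0.9019
β_Larkin = 0.01729 / 0.02751 = 0.6285
β_Ivers = 0.02429 / 0.02751 = 0.8830
β_P = Σ w_i β_i = 0.27×-0.2036 + 0.26×0.9019 + 0.07×0.6285 + 0.40×0.8830 = 0.5767
MRP = 7.53% − 3.24% = 4.29%
E(R_P) = R_f + β_P × MRP = 3.24% + 0.5767 × 4.29% = 5.71%

5.71%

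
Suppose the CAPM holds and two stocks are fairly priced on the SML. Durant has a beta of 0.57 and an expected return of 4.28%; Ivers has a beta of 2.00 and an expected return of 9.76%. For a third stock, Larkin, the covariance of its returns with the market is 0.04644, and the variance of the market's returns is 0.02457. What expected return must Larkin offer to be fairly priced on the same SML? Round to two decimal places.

9.34%

MRP = (9.76% − 4.28%) / (2.00 − 0.57) = 3.8322%
R_f = 4.28% − 0.57 × 3.8322% = 2.0956%
β_Larkin = Cov / Var(R_m) = 0.04644 / 0.02457 = 1.8901
E(R_Larkin) = R_f + β × MRP = 2.0956% + 1.8901 × 3.8322% = 9.34%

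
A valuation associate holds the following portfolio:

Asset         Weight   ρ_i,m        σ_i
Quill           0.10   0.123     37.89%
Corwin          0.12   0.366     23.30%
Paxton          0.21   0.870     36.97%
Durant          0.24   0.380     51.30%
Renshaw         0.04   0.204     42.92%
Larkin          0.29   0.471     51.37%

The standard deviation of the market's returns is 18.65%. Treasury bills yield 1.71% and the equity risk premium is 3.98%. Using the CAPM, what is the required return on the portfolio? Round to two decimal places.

6.04%

β_Quill = 0.123 × 37.89% / 18.65% = 0.2499
β_Corwin = 0.366 × 23.30% / 18.65% = 0.4573
β_Paxton = 0.870 × 36.97% / 18.65% = 1.7246
β_Durant = 0.380 × 51.30% / 18.65% = 1.0453
β_Renshaw = 0.204 × 42.92% / 18.65% = 0.4695
β_Larkin = 0.471 × 51.37% / 18.65% = 1.2973
β_P = Σ w_i β_i = 0.10×0.2499 + 0.12×0.4573 + 0.21×1.7246 + 0.24×1.0453 + 0.04×0.4695 + 0.29×1.2973 = 1.0879
E(R_P) = R_f + β_P × MRP = 1.71% + 1.0879 × 3.98% = 6.04%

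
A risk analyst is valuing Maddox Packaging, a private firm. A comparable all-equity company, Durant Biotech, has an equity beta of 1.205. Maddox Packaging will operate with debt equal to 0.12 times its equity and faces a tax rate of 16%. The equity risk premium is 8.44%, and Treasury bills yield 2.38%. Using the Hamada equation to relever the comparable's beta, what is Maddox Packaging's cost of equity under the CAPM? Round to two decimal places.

13.58%

β_L = β_U × [1 + (1 − t)(D/E)] = 1.205 × [1 + (1 − 0.16) × 0.12]
    = 1.205 × [1 + 0.84 × 0.12] = 1.205 × 1.1008 = 1.3265
E(R) = R_f + β_L × MRP = 2.38% + 1.3265 × 8.44% = 13.58%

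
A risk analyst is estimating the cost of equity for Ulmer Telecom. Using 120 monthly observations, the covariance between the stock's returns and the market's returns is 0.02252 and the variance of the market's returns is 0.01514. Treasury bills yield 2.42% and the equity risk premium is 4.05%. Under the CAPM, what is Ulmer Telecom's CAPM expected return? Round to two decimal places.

8.44%

β = Cov(R_i, R_m) / Var(R_m) = 0.02252 / 0.01514 = 1.4875
E(R) = R_f + β × MRP = 2.42% + 1.4875 × 4.05% = 8.44%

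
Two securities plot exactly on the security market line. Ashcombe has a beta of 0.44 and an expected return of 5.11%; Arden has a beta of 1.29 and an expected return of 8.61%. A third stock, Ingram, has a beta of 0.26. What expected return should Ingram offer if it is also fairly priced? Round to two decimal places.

4.37%

MRP (SML slope) = (8.61% − 5.11%) / (1.29 − 0.44) = 3.50% / 0.85 = 4.1176%
R_f (intercept) = 5.11% − 0.44 × 4.1176% = 3.2983%
E(R_Ingram) = R_f + β × MRP = 3.2983% + 0.26 × 4.1176% = 4.37%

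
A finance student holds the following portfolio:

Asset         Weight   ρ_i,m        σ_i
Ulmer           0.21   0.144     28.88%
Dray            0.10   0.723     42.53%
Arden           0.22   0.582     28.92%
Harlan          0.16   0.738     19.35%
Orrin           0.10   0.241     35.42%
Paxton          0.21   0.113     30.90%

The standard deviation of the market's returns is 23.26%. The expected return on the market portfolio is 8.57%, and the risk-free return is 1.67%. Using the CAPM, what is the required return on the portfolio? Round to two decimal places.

5.09%

β_Ulmer = 0.144 × 28.88% / 23.26% = 0.1788
β_Dray = 0.723 × 42.53% / 23.26% = 1.3220
β_Arden = 0.582 × 28.92% / 23.26% = 0.7236
β_Harlan = 0.738 × 19.35% / 23.26% = 0.6139
β_Orrin = 0.241 × 35.42% / 23.26% = 0.3670
β_Paxton = 0.113 × 30.90% / 23.26% = 0.1501
β_P = Σ w_i β_i = 0.21×0.1788 + 0.10×1.3220 + 0.22×0.7236 + 0.16×0.6139 + 0.10×0.3670 + 0.21×0.1501 = 0.4954
MRP = 8.57% − 1.67% = 6.90%
E(R_P) = R_f + β_P × MRP = 1.67% + 0.4954 × 6.90% = 5.09%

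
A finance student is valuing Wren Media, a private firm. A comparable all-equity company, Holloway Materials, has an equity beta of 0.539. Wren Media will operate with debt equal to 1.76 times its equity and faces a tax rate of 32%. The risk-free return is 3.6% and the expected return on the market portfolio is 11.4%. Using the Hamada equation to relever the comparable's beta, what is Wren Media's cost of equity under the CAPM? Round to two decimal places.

12.84%

β_L = β_U × [1 + (1 − t)(D/E)] = 0.539 × [1 + (1 − 0.32) × 1.76]
    = 0.539 × [1 + 0.68 × 1.76] = 0.539 × 2.1968 = 1.1841
MRP = 11.4% − 3.6% = 7.80%
E(R) = R_f + β_L × MRP = 3.6% + 1.1841 × 7.8% = 12.84%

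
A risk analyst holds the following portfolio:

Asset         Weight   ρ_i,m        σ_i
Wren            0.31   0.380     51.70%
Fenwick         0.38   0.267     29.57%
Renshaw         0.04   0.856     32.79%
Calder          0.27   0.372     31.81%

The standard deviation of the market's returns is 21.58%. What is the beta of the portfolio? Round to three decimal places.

0.621

β_Wren = 0.380 × 51.70% / 21.58% = 0.9104
β_Fenwick = 0.267 × 29.57% / 21.58% = 0.3659
β_Renshaw = 0.856 × 32.79% / 21.58% = 1.3007
β_Calder = 0.372 × 31.81% / 21.58% = 0.5483
β_P = Σ w_i β_i = 0.31×0.9104 + 0.38×0.3659 + 0.04×1.3007 + 0.27×0.5483 = 0.6213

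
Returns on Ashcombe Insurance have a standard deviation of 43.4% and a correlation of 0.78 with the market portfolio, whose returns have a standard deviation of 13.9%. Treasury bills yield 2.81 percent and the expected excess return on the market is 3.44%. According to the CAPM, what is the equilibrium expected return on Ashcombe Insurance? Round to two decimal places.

β = ρ × σ_i / σ_m = 0.78 × 43.4% / 13.9% = 2.4354
E(R) = 2.81% + 2.4354 × 3.44% = 11.19%

11.19%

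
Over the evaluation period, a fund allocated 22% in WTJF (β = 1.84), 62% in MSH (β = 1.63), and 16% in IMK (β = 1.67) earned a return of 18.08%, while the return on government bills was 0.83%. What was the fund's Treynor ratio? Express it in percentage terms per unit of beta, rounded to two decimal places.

β_P = 0.22×1.84 + 0.62×1.63 + 0.16×1.67 = 1.6826
Treynor = (R_P − R_f) / β_P = (18.08% − 0.83%) / 1.6826 = 17.25% / 1.6826 = 10.25%

10.25%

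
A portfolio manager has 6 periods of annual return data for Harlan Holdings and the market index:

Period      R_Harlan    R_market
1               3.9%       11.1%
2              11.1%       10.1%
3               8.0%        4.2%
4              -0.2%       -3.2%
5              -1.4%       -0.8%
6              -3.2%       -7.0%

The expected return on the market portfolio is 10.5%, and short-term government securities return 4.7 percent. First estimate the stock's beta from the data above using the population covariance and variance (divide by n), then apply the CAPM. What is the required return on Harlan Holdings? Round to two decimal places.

Mean R_i = (3.9 + 11.1 + 8.0 − 0.2 − 1.4 − 3.2) / 6 = 3.0333%
Mean R_m = (11.1 + 10.1 + 4.2 − 3.2 − 0.8 − 7.0) / 6 = 2.4000%
Σ(R_i − R̄_i)(R_m − R̄_m) = 169.4800  ⇒  Cov = 169.4800 / 6 = 28.2467
Σ(R_m − R̄_m)² = 268.1800  ⇒  Var(R_m) = 268.1800 / 6 = 44.6967
β = Cov / Var(R_m) = 28.2467 / 44.6967 = 0.6320
MRP = 10.5% − 4.7% = 5.80%
E(R) = R_f + β × MRP = 4.7% + 0.6320 × 5.8% = 8.37%

8.37%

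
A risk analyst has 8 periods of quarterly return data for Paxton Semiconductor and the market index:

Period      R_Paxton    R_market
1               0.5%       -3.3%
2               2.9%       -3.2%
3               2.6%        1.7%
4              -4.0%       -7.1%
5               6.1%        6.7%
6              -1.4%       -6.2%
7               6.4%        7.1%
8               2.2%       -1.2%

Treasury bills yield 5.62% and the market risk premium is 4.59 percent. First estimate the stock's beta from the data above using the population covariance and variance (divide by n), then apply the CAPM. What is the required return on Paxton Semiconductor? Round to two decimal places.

8.40%

Mean R_i = (0.5 + 2.9 + 2.6 − 4.0 + 6.1 − 1.4 + 6.4 + 2.2) / 8 = 1.9125%
Mean R_m = (-3.3 − 3.2 + 1.7 − 7.1 + 6.7 − 6.2 + 7.1 − 1.2) / 8 = -0.6875%
Σ(R_i − R̄_i)(R_m − R̄_m) = 124.7588  ⇒  Cov = 124.7588 / 8 = 15.5949
Σ(R_m − R̄_m)² = 205.8288  ⇒  Var(R_m) = 205.8288 / 8 = 25.7286
β = Cov / Var(R_m) = 15.5949 / 25.7286 = 0.6061
E(R) = R_f + β × MRP = 5.62% + 0.6061 × 4.59% = 8.40%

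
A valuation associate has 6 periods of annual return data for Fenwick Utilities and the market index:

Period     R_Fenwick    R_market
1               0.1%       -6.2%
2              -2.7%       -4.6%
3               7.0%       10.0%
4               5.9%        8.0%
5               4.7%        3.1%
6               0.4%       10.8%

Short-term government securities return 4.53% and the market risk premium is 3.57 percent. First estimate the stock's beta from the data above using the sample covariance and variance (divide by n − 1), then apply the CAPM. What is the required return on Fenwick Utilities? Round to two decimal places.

5.74%

Mean R_i = (0.1 − 2.7 + 7.0 + 5.9 + 4.7 + 0.4) / 6 = 2.5667%
Mean R_m = (-6.2 − 4.6 + 10.0 + 8.0 + 3.1 + 10.8) / 6 = 3.5167%
Σ(R_i − R̄_i)(R_m − R̄_m) = 93.7333  ⇒  Cov = 93.7333 / 5 = 18.7467
Σ(R_m − R̄_m)² = 275.6483  ⇒  Var(R_m) = 275.6483 / 5 = 55.1297
β = Cov / Var(R_m) = 18.7467 / 55.1297 = 0.3400
E(R) = R_f + β × MRP = 4.53% + 0.3400 × 3.57% = 5.74%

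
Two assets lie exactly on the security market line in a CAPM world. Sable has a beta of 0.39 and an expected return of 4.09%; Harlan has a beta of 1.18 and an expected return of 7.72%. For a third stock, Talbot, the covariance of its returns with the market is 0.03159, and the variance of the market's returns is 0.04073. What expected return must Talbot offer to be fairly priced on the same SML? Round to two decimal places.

5.86%

MRP = (7.72% − 4.09%) / (1.18 − 0.39) = 4.5949%
R_f = 4.09% − 0.39 × 4.5949% = 2.2980%
β_Talbot = Cov / Var(R_m) = 0.03159 / 0.04073 = 0.7756
E(R_Talbot) = R_f + β × MRP = 2.2980% + 0.7756 × 4.5949% = 5.86%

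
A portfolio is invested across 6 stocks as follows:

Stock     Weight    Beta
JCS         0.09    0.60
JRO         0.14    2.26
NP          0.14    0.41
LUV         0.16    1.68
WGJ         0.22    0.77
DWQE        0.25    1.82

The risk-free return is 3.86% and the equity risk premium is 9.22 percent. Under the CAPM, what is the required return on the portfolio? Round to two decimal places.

16.04%

β_P = Σ w_i β_i = 0.09×0.60 + 0.14×2.26 + 0.14×0.41 + 0.16×1.68 + 0.22×0.77 + 0.25×1.82 = 1.3210
E(R_P) = R_f + β_P × MRP = 3.86% + 1.3210 × 9.22% = 16.04%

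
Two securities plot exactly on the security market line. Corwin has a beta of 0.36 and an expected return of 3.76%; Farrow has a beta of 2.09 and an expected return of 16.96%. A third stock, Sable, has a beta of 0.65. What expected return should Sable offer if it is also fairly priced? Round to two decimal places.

MRP (SML slope) = (16.96% − 3.76%) / (2.09 − 0.36) = 13.20% / 1.73 = 7.6301%
R_f (intercept) = 3.76% − 0.36 × 7.6301% = 1.0132%
E(R_Sable) = R_f + β × MRP = 1.0132% + 0.65 × 7.6301% = 5.97%

5.97%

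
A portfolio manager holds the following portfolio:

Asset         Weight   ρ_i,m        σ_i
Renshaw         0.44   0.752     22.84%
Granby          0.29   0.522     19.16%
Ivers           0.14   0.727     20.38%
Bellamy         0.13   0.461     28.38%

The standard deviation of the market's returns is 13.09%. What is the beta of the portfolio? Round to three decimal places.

1.087

β_Renshaw = 0.752 × 22.84% / 13.09% = 1.3121
β_Granby = 0.522 × 19.16% / 13.09% = 0.7641
β_Ivers = 0.727 × 20.38% / 13.09% = 1.1319
β_Bellamy = 0.461 × 28.38% / 13.09% = 0.9995
β_P = Σ w_i β_i = 0.44×1.3121 + 0.29×0.7641 + 0.14×1.1319 + 0.13×0.9995 = 1.0873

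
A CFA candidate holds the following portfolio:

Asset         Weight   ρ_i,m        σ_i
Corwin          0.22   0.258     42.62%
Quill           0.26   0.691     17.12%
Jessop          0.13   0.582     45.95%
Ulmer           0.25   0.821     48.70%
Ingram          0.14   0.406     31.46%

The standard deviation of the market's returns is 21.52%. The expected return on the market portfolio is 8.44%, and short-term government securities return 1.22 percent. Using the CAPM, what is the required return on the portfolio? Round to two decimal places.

β_Corwin = 0.258 × 42.62% / 21.52% = 0.5110
β_Quill = 0.691 × 17.12% / 21.52% = 0.5497
β_Jessop = 0.582 × 45.95% / 21.52% = 1.2427
β_Ulmer = 0.821 × 48.70% / 21.52% = 1.8579
β_Ingram = 0.406 × 31.46% / 21.52% = 0.5935
β_P = Σ w_i β_i = 0.22×0.5110 + 0.26×0.5497 + 0.13×1.2427 + 0.25×1.8579 + 0.14×0.5935 = 0.9645
MRP = 8.44% − 1.22% = 7.22%
E(R_P) = R_f + β_P × MRP = 1.22% + 0.9645 × 7.22% = 8.18%

8.18%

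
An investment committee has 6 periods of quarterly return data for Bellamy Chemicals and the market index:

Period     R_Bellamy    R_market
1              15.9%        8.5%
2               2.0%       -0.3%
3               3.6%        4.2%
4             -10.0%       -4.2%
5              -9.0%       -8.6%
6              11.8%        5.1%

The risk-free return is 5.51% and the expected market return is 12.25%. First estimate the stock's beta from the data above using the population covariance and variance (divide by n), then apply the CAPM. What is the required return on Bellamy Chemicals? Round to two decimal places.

16.02%

Mean R_i = (15.9 + 2.0 + 3.6 − 10.0 − 9.0 + 11.8) / 6 = 2.3833%
Mean R_m = (8.5 − 0.3 + 4.2 − 4.2 − 8.6 + 5.1) / 6 = 0.7833%
Σ(R_i − R̄_i)(R_m − R̄_m) = 318.0483  ⇒  Cov = 318.0483 / 6 = 53.0081
Σ(R_m − R̄_m)² = 203.9083  ⇒  Var(R_m) = 203.9083 / 6 = 33.9847
β = Cov / Var(R_m) = 53.0081 / 33.9847 = 1.5598
MRP = 12.25% − 5.51% = 6.74%
E(R) = R_f + β × MRP = 5.51% + 1.5598 × 6.74% = 16.02%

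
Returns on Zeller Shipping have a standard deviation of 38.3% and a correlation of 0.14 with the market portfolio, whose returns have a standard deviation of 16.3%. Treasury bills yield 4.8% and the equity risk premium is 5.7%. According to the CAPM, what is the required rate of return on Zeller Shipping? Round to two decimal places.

6.68%

β = ρ × σ_i / σ_m = 0.14 × 38.3% / 16.3% = 0.3290
E(R) = 4.8% + 0.3290 × 5.7% = 6.68%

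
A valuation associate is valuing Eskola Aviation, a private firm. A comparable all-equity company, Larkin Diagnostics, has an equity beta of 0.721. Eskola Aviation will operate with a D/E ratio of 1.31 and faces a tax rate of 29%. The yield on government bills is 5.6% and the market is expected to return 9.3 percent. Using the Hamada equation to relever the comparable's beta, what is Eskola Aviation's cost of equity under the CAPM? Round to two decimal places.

10.75%

β_L = β_U × [1 + (1 − t)(D/E)] = 0.721 × [1 + (1 − 0.29) × 1.31]
    = 0.721 × [1 + 0.71 × 1.31] = 0.721 × 1.9301 = 1.3916
MRP = 9.3% − 5.6% = 3.70%
E(R) = R_f + β_L × MRP = 5.6% + 1.3916 × 3.7% = 10.75%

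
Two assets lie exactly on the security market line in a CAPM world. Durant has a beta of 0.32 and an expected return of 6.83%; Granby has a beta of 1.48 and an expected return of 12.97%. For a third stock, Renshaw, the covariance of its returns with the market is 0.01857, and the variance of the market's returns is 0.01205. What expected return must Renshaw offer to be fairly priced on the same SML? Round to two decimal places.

13.29%

MRP = (12.97% − 6.83%) / (1.48 − 0.32) = 5.2931%
R_f = 6.83% − 0.32 × 5.2931% = 5.1362%
β_Renshaw = Cov / Var(R_m) = 0.01857 / 0.01205 = 1.5411
E(R_Renshaw) = R_f + β × MRP = 5.1362% + 1.5411 × 5.2931% = 13.29%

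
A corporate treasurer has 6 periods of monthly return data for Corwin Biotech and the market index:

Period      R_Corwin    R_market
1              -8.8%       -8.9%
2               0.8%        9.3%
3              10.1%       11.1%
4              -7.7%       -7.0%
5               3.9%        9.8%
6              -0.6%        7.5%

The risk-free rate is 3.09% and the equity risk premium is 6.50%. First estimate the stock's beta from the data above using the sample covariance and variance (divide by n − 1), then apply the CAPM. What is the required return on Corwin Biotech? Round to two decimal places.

Mean R_i = (-8.8 + 0.8 + 10.1 − 7.7 + 3.9 − 0.6) / 6 = -0.3833%
Mean R_m = (-8.9 + 9.3 + 11.1 − 7.0 + 9.8 + 7.5) / 6 = 3.6333%
Σ(R_i − R̄_i)(R_m − R̄_m) = 293.8467  ⇒  Cov = 293.8467 / 5 = 58.7693
Σ(R_m − R̄_m)² = 410.9933  ⇒  Var(R_m) = 410.9933 / 5 = 82.1987
β = Cov / Var(R_m) = 58.7693 / 82.1987 = 0.7150
E(R) = R_f + β × MRP = 3.09% + 0.7150 × 6.50% = 7.74%

7.74%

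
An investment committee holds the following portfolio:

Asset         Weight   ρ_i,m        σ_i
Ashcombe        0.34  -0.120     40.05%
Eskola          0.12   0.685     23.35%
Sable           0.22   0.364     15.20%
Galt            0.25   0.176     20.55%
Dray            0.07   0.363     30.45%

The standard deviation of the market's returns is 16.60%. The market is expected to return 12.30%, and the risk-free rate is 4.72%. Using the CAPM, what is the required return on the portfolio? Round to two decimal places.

6.17%

β_Ashcombe = -0.120 × 40.05% / 16.60% = -0.2895
β_Eskola = 0.685 × 23.35% / 16.60% = 0.9635
β_Sable = 0.364 × 15.20% / 16.60% = 0.3333
β_Galt = 0.176 × 20.55% / 16.60% = 0.2179
β_Dray = 0.363 × 30.45% / 16.60% = 0.6659
β_P = Σ w_i β_i = 0.34×-0.2895 + 0.12×0.9635 + 0.22×0.3333 + 0.25×0.2179 + 0.07×0.6659 = 0.1916
MRP = 12.30% − 4.72% = 7.58%
E(R_P) = R_f + β_P × MRP = 4.72% + 0.1916 × 7.58% = 6.17%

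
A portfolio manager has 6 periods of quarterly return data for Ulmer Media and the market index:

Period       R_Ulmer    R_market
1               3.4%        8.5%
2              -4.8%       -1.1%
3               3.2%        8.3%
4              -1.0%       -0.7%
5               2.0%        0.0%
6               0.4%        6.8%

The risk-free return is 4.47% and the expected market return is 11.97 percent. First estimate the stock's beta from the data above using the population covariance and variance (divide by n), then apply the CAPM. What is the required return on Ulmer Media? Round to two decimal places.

Mean R_i = (3.4 − 4.8 + 3.2 − 1.0 + 2.0 + 0.4) / 6 = 0.5333%
Mean R_m = (8.5 − 1.1 + 8.3 − 0.7 + 0.0 + 6.8) / 6 = 3.6333%
Σ(R_i − R̄_i)(R_m − R̄_m) = 52.5333  ⇒  Cov = 52.5333 / 6 = 8.7556
Σ(R_m − R̄_m)² = 109.8733  ⇒  Var(R_m) = 109.8733 / 6 = 18.3122
β = Cov / Var(R_m) = 8.7556 / 18.3122 = 0.4781
MRP = 11.97% − 4.47% = 7.50%
E(R) = R_f + β × MRP = 4.47% + 0.4781 × 7.50% = 8.06%

8.06%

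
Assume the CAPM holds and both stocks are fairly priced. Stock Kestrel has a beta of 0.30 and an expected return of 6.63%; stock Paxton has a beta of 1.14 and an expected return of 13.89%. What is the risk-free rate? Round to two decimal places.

Both satisfy E(R) = R_f + β·MRP, so the slope of the SML is
MRP = (13.89% − 6.63%) / (1.14 − 0.30) = 7.26% / 0.84 = 8.6429%
R_f = E(R_Kestrel) − β_Kestrel·MRP = 6.63% − 0.30 × 8.6429% = 4.0371%

4.04%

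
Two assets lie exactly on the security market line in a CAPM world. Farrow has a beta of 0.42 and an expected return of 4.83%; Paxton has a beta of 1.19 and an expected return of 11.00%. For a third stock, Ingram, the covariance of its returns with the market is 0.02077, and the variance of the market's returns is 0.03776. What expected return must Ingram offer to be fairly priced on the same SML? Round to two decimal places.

MRP = (11.00% − 4.83%) / (1.19 − 0.42) = 8.0130%
R_f = 4.83% − 0.42 × 8.0130% = 1.4645%
β_Ingram = Cov / Var(R_m) = 0.02077 / 0.03776 = 0.5501
E(R_Ingram) = R_f + β × MRP = 1.4645% + 0.5501 × 8.0130% = 5.87%

5.87%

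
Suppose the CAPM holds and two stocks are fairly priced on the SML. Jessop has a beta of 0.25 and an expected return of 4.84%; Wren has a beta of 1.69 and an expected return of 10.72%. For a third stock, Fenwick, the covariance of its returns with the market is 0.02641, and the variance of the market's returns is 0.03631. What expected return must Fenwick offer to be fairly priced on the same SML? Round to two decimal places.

MRP = (10.72% − 4.84%) / (1.69 − 0.25) = 4.0833%
R_f = 4.84% − 0.25 × 4.0833% = 3.8192%
β_Fenwick = Cov / Var(R_m) = 0.02641 / 0.03631 = 0.7273
E(R_Fenwick) = R_f + β × MRP = 3.8192% + 0.7273 × 4.0833% = 6.79%

6.79%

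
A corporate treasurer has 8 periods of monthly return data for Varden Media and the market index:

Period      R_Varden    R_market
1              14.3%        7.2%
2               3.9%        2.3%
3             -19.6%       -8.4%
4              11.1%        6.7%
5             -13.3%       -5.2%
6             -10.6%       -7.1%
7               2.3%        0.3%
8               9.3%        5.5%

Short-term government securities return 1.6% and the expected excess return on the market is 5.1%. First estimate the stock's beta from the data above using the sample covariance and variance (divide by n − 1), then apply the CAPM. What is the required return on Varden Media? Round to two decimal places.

11.57%

Mean R_i = (14.3 + 3.9 − 19.6 + 11.1 − 13.3 − 10.6 + 2.3 + 9.3) / 8 = -0.3250%
Mean R_m = (7.2 + 2.3 − 8.4 + 6.7 − 5.2 − 7.1 + 0.3 + 5.5) / 8 = 0.1625%
Σ(R_i − R̄_i)(R_m − R̄_m) = 547.6225  ⇒  Cov = 547.6225 / 7 = 78.2318
Σ(R_m − R̄_m)² = 280.1588  ⇒  Var(R_m) = 280.1588 / 7 = 40.0227
β = Cov / Var(R_m) = 78.2318 / 40.0227 = 1.9547
E(R) = R_f + β × MRP = 1.6% + 1.9547 × 5.1% = 11.57%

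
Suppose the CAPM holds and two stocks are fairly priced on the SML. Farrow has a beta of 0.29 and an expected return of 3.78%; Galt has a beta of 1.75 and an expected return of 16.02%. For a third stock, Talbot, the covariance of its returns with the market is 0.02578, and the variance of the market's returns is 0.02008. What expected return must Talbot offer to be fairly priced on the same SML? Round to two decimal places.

MRP = (16.02% − 3.78%) / (1.75 − 0.29) = 8.3836%
R_f = 3.78% − 0.29 × 8.3836% = 1.3488%
β_Talbot = Cov / Var(R_m) = 0.02578 / 0.02008 = 1.2839
E(R_Talbot) = R_f + β × MRP = 1.3488% + 1.2839 × 8.3836% = 12.11%

12.11%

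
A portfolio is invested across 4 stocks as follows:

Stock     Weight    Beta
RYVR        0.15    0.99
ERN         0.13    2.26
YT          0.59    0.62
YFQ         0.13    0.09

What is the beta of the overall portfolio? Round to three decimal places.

0.820

β_P = Σ w_i β_i = 0.15×0.99 + 0.13×2.26 + 0.59×0.62 + 0.13×0.09 = 0.8198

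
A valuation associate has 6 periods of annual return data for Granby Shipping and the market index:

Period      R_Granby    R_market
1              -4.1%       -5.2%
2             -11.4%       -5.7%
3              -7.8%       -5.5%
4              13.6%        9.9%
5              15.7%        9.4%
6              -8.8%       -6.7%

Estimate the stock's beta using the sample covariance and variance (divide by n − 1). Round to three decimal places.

Mean R_i = (-4.1 − 11.4 − 7.8 + 13.6 + 15.7 − 8.8) / 6 = -0.4667%
Mean R_m = (-5.2 − 5.7 − 5.5 + 9.9 + 9.4 − 6.7) / 6 = -0.6333%
Σ(R_i − R̄_i)(R_m − R̄_m) = 468.6067  ⇒  Cov = 468.6067 / 5 = 93.7213
Σ(R_m − R̄_m)² = 318.6333  ⇒  Var(R_m) = 318.6333 / 5 = 63.7267
β = Cov / Var(R_m) = 93.7213 / 63.7267 = 1.4707

1.471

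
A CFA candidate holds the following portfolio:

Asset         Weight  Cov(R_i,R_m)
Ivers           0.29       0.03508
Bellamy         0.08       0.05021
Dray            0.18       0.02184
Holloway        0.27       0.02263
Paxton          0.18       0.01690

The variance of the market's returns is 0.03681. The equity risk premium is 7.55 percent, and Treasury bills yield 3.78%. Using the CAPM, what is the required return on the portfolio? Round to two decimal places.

9.37%

β_Ivers = 0.03508 / 0.03681 = 0.9530
β_Bellamy = 0.05021 / 0.03681 = 1.3640
β_Dray = 0.02184 / 0.03681 = 0.5933
β_Holloway = 0.02263 / 0.03681 = 0.6148
β_Paxton = 0.01690 / 0.03681 = 0.4591
β_P = Σ w_i β_i = 0.29×0.9530 + 0.08×1.3640 + 0.18×0.5933 + 0.27×0.6148 + 0.18×0.4591 = 0.7409
E(R_P) = R_f + β_P × MRP = 3.78% + 0.7409 × 7.55% = 9.37%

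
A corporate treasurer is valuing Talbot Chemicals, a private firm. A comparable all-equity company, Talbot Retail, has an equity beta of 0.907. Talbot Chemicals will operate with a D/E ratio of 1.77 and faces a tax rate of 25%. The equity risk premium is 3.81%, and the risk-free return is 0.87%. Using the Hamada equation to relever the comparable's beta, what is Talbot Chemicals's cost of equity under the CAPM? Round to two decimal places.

8.91%

β_L = β_U × [1 + (1 − t)(D/E)] = 0.907 × [1 + (1 − 0.25) × 1.77]
    = 0.907 × [1 + 0.75 × 1.77] = 0.907 × 2.3275 = 2.1110
E(R) = R_f + β_L × MRP = 0.87% + 2.1110 × 3.81% = 8.91%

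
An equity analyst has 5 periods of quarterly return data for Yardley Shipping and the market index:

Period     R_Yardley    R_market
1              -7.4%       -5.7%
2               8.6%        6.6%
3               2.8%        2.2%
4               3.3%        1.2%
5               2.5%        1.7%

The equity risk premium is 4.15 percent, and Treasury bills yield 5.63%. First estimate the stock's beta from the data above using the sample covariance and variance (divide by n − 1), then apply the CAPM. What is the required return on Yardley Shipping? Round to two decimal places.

11.03%

Mean R_i = (-7.4 + 8.6 + 2.8 + 3.3 + 2.5) / 5 = 1.9600%
Mean R_m = (-5.7 + 6.6 + 2.2 + 1.2 + 1.7) / 5 = 1.2000%
Σ(R_i − R̄_i)(R_m − R̄_m) = 101.5500  ⇒  Cov = 101.5500 / 4 = 25.3875
Σ(R_m − R̄_m)² = 78.0200  ⇒  Var(R_m) = 78.0200 / 4 = 19.5050
β = Cov / Var(R_m) = 25.3875 / 19.5050 = 1.3016
E(R) = R_f + β × MRP = 5.63% + 1.3016 × 4.15% = 11.03%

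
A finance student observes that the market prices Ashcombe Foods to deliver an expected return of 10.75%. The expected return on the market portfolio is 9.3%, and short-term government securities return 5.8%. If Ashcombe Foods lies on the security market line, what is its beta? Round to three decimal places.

1.414

MRP = 9.3% − 5.8% = 3.50%
β = (E(R) − R_f) / MRP = (10.75% − 5.8%) / 3.5% = 4.95% / 3.5% = 1.414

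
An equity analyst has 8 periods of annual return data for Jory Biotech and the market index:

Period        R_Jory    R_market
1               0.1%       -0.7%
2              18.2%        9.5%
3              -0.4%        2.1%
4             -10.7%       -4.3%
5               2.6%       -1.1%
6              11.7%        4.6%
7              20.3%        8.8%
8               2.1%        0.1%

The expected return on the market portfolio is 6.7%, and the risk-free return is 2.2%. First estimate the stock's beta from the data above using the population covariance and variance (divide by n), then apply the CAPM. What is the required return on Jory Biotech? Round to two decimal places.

11.38%

Mean R_i = (0.1 + 18.2 − 0.4 − 10.7 + 2.6 + 11.7 + 20.3 + 2.1) / 8 = 5.4875%
Mean R_m = (-0.7 + 9.5 + 2.1 − 4.3 − 1.1 + 4.6 + 8.8 + 0.1) / 8 = 2.3750%
Σ(R_i − R̄_i)(R_m − R̄_m) = 343.5475  ⇒  Cov = 343.5475 / 8 = 42.9434
Σ(R_m − R̄_m)² = 168.3350  ⇒  Var(R_m) = 168.3350 / 8 = 21.0419
β = Cov / Var(R_m) = 42.9434 / 21.0419 = 2.0409
MRP = 6.7% − 2.2% = 4.50%
E(R) = R_f + β × MRP = 2.2% + 2.0409 × 4.5% = 11.38%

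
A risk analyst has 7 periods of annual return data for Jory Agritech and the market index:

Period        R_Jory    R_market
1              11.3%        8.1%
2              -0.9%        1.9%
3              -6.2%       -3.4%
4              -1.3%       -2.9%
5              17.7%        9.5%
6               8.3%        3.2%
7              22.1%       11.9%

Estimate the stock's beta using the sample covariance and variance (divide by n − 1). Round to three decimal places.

Mean R_i = (11.3 − 0.9 − 6.2 − 1.3 + 17.7 + 8.3 + 22.1) / 7 = 7.2857%
Mean R_m = (8.1 + 1.9 − 3.4 − 2.9 + 9.5 + 3.2 + 11.9) / 7 = 4.0429%
Σ(R_i − R̄_i)(R_m − R̄_m) = 366.1843  ⇒  Cov = 366.1843 / 6 = 61.0307
Σ(R_m − R̄_m)² = 216.8771  ⇒  Var(R_m) = 216.8771 / 6 = 36.1462
β = Cov / Var(R_m) = 61.0307 / 36.1462 = 1.6884

1.688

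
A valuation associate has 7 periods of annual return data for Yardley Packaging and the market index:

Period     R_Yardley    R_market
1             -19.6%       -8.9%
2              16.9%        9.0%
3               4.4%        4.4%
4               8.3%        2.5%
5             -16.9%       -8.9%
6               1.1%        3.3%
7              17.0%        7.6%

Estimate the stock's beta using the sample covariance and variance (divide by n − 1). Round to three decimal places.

1.973

Mean R_i = (-19.6 + 16.9 + 4.4 + 8.3 − 16.9 + 1.1 + 17.0) / 7 = 1.6000%
Mean R_m = (-8.9 + 9.0 + 4.4 + 2.5 − 8.9 + 3.3 + 7.6) / 7 = 1.2857%
Σ(R_i − R̄_i)(R_m − R̄_m) = 635.4900  ⇒  Cov = 635.4900 / 6 = 105.9150
Σ(R_m − R̄_m)² = 322.1086  ⇒  Var(R_m) = 322.1086 / 6 = 53.6848
β = Cov / Var(R_m) = 105.9150 / 53.6848 = 1.9729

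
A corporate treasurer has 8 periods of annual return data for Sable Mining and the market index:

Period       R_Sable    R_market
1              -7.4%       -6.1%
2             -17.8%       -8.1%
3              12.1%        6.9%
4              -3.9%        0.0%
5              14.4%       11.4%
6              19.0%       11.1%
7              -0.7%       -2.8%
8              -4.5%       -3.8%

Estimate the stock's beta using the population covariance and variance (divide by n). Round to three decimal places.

Mean R_i = (-7.4 − 17.8 + 12.1 − 3.9 + 14.4 + 19.0 − 0.7 − 4.5) / 8 = 1.4000%
Mean R_m = (-6.1 − 8.1 + 6.9 + 0.0 + 11.4 + 11.1 − 2.8 − 3.8) / 8 = 1.0750%
Σ(R_i − R̄_i)(R_m − R̄_m) = 654.8900  ⇒  Cov = 654.8900 / 8 = 81.8613
Σ(R_m − R̄_m)² = 416.6350  ⇒  Var(R_m) = 416.6350 / 8 = 52.0794
β = Cov / Var(R_m) = 81.8613 / 52.0794 = 1.5719

1.572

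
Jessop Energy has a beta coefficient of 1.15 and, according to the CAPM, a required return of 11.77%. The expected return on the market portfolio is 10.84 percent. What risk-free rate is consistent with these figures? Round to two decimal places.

4.64%

E(R) = R_f + β(E(R_m) − R_f) = R_f(1 − β) + β·E(R_m)
11.77% = R_f × (1 − 1.15) + 1.15 × 10.84%
11.77% = R_f × -0.15 + 12.4660%
R_f = (11.77% − 12.4660%) / -0.15 = 4.64%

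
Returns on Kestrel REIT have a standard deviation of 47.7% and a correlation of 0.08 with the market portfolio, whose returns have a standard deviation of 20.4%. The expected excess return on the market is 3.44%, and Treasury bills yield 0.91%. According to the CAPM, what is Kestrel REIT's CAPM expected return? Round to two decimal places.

1.55%

β = ρ × σ_i / σ_m = 0.08 × 47.7% / 20.4% = 0.1871
E(R) = 0.91% + 0.1871 × 3.44% = 1.55%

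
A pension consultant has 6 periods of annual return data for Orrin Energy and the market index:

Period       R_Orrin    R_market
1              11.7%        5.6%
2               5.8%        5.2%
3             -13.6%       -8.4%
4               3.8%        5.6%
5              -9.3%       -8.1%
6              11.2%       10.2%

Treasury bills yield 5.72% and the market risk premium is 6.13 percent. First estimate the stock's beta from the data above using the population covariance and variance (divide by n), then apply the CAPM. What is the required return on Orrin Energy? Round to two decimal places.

Mean R_i = (11.7 + 5.8 − 13.6 + 3.8 − 9.3 + 11.2) / 6 = 1.6000%
Mean R_m = (5.6 + 5.2 − 8.4 + 5.6 − 8.1 + 10.2) / 6 = 1.6833%
Σ(R_i − R̄_i)(R_m − R̄_m) = 404.6100  ⇒  Cov = 404.6100 / 6 = 67.4350
Σ(R_m − R̄_m)² = 312.9683  ⇒  Var(R_m) = 312.9683 / 6 = 52.1614
β = Cov / Var(R_m) = 67.4350 / 52.1614 = 1.2928
E(R) = R_f + β × MRP = 5.72% + 1.2928 × 6.13% = 13.64%

13.64%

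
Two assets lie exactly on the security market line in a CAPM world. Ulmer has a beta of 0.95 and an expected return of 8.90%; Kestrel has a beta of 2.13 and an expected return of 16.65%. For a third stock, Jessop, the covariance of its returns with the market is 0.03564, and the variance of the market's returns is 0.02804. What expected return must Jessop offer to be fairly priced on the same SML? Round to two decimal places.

MRP = (16.65% − 8.90%) / (2.13 − 0.95) = 6.5678%
R_f = 8.90% − 0.95 × 6.5678% = 2.6606%
β_Jessop = Cov / Var(R_m) = 0.03564 / 0.02804 = 1.2710
E(R_Jessop) = R_f + β × MRP = 2.6606% + 1.2710 × 6.5678% = 11.01%

11.01%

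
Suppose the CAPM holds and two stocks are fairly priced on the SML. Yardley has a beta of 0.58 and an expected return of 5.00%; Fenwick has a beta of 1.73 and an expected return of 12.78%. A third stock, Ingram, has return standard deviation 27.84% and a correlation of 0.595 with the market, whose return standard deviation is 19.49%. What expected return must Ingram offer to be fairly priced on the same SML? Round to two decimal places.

6.83%

MRP = (12.78% − 5.00%) / (1.73 − 0.58) = 6.7652%
R_f = 5.00% − 0.58 × 6.7652% = 1.0762%
β_Ingram = ρ·σ_i/σ_m = 0.595 × 27.84 / 19.49 = 0.8499
E(R_Ingram) = R_f + β × MRP = 1.0762% + 0.8499 × 6.7652% = 6.83%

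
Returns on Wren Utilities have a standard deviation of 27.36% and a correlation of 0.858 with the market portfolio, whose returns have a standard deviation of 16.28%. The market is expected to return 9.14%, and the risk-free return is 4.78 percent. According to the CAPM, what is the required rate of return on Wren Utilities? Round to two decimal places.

11.07%

β = ρ × σ_i / σ_m = 0.858 × 27.36% / 16.28% = 1.4419
MRP = 9.14% − 4.78% = 4.36%
E(R) = 4.78% + 1.4419 × 4.36% = 11.07%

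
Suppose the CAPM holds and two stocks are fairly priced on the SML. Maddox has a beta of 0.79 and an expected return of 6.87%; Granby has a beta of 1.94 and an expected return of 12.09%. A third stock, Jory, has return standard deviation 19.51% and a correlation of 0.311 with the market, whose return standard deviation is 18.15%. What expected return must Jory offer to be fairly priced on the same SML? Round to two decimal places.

4.80%

MRP = (12.09% − 6.87%) / (1.94 − 0.79) = 4.5391%
R_f = 6.87% − 0.79 × 4.5391% = 3.2841%
β_Jory = ρ·σ_i/σ_m = 0.311 × 19.51 / 18.15 = 0.3343
E(R_Jory) = R_f + β × MRP = 3.2841% + 0.3343 × 4.5391% = 4.80%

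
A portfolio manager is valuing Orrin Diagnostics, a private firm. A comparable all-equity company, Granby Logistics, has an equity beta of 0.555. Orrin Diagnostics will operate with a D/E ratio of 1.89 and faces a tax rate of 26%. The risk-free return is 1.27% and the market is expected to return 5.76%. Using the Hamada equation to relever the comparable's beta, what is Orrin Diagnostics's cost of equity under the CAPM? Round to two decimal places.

β_L = β_U × [1 + (1 − t)(D/E)] = 0.555 × [1 + (1 − 0.26) × 1.89]
    = 0.555 × [1 + 0.74 × 1.89] = 0.555 × 2.3986 = 1.3312
MRP = 5.76% − 1.27% = 4.49%
E(R) = R_f + β_L × MRP = 1.27% + 1.3312 × 4.49% = 7.25%

7.25%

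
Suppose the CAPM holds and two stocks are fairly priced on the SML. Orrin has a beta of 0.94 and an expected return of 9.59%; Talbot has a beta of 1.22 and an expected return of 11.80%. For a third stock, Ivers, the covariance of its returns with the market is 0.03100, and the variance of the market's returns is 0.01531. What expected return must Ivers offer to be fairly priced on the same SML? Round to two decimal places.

18.15%

MRP = (11.80% − 9.59%) / (1.22 − 0.94) = 7.8929%
R_f = 9.59% − 0.94 × 7.8929% = 2.1707%
β_Ivers = Cov / Var(R_m) = 0.03100 / 0.01531 = 2.0248
E(R_Ivers) = R_f + β × MRP = 2.1707% + 2.0248 × 7.8929% = 18.15%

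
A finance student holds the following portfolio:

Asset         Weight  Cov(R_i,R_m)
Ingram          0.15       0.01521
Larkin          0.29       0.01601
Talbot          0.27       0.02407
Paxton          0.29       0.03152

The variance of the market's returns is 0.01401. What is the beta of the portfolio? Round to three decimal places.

1.611

β_Ingram = 0.01521 / 0.01401 = 1.0857
β_Larkin = 0.01601 / 0.01401 = 1.1428
β_Talbot = 0.02407 / 0.01401 = 1.7181
β_Paxton = 0.03152 / 0.01401 = 2.2498
β_P = Σ w_i β_i = 0.15×1.0857 + 0.29×1.1428 + 0.27×1.7181 + 0.29×2.2498 = 1.6106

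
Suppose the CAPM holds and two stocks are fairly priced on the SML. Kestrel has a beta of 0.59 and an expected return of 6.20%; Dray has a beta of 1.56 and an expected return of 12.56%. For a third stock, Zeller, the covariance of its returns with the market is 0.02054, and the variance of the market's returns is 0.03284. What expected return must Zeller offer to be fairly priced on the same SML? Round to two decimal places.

MRP = (12.56% − 6.20%) / (1.56 − 0.59) = 6.5567%
R_f = 6.20% − 0.59 × 6.5567% = 2.3315%
β_Zeller = Cov / Var(R_m) = 0.02054 / 0.03284 = 0.6255
E(R_Zeller) = R_f + β × MRP = 2.3315% + 0.6255 × 6.5567% = 6.43%

6.43%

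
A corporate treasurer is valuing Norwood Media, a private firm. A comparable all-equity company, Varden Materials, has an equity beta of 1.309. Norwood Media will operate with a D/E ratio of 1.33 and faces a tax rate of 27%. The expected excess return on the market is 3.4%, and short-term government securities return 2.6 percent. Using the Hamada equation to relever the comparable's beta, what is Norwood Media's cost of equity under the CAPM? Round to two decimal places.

β_L = β_U × [1 + (1 − t)(D/E)] = 1.309 × [1 + (1 − 0.27) × 1.33]
    = 1.309 × [1 + 0.73 × 1.33] = 1.309 × 1.9709 = 2.5799
E(R) = R_f + β_L × MRP = 2.6% + 2.5799 × 3.4% = 11.37%

11.37%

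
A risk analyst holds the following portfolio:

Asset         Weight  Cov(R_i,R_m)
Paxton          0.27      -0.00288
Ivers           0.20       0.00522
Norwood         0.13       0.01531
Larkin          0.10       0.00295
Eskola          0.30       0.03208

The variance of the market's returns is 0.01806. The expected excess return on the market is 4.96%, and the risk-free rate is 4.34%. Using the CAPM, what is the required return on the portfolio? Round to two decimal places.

β_Paxton = -0.00288 / 0.01806 = -0.1595
β_Ivers = 0.00522 / 0.01806 = 0.2890
β_Norwood = 0.01531 / 0.01806 = 0.8477
β_Larkin = 0.00295 / 0.01806 = 0.1633
β_Eskola = 0.03208 / 0.01806 = 1.7763
β_P = Σ w_i β_i = 0.27×-0.1595 + 0.20×0.2890 + 0.13×0.8477 + 0.10×0.1633 + 0.30×1.7763 = 0.6742
E(R_P) = R_f + β_P × MRP = 4.34% + 0.6742 × 4.96% = 7.68%

7.68%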